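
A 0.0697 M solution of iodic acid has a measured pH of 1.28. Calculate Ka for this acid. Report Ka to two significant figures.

Ka = 1.6 × 10^-1

[H+] = 10^(-1.28) = 5.25 × 10^-2 M
At equilibrium [HA] = 0.0697 − 5.25 × 10^-2 = 1.72 × 10^-2 M
Ka = [H+][A-]/[HA] = (5.25 × 10^-2)² / 1.72 × 10^-2 = 1.6 × 10^-1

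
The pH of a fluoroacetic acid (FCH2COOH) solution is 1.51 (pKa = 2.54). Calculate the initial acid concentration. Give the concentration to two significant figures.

C₀ = 3.6 × 10^-1 M

[H+] = 10^(-1.51) = 3.09 × 10^-2 M = x
Ka = 10^(−2.54) = 2.88 × 10^-3
Ka = x²/(C₀ − x) ⇒ C₀ = x + x²/Ka
C₀ = 3.09 × 10^-2 + (3.09 × 10^-2)²/(2.88 × 10^-3) = 3.62 × 10^-1 M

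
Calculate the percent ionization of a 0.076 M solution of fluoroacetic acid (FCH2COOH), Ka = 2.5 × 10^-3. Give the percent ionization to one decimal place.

16.6%

FCH2COOH ⇌ FCH2COO- + H+; let x = [H+] at equilibrium.
Ka = x²/(C₀ − x); solving the quadratic gives x = 1.26 × 10^-2 M.
% ionization = x/C₀ × 100% = 1.26 × 10^-2/0.076 × 100% = 16.6%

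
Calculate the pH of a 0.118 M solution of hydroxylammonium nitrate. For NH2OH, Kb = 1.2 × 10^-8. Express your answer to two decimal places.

NH3OH+ is the conjugate acid of the weak base NH2OH.
Ka = Kw/Kb = 1.0×10^-14 / 1.2 × 10^-8 = 8.33 × 10^-7
Ka = [H+]²/(0.118 − [H+]) = 8.33 × 10^-7
Neglecting [H+] in the denominator: [H+] = √(8.33 × 10^-7 × 0.118) = 3.14 × 10^-4 M
([H+]/C₀ = 0.27% < 5%, so the approximation holds.)
pH = −log(3.14 × 10^-4) = 3.50

pH = 3.50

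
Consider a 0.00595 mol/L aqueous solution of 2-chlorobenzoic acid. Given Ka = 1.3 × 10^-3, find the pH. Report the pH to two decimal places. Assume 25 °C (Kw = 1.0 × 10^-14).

pH = 2.66

ClC6H4COOH ⇌ ClC6H4COO- + H+
From the ICE table, Ka = [H+]²/(0.00595 − [H+]) = 1.3 × 10^-3.
The 5% rule fails; solving [H+]² + Ka·[H+] − Ka·C₀ = 0 exactly:
[H+] = (−Ka + √(Ka² + 4·Ka·C₀))/2 = 2.21 × 10^-3 M
pH = −log[H+] = −log(2.21 × 10^-3) = 2.66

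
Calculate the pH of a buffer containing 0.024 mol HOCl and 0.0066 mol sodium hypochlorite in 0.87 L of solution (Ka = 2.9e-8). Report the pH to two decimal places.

pKa = −log(2.9 × 10^-8) = 7.538
pH = pKa + log([A⁻]/[HA]) = 7.538 + log(0.0066/0.024)
pH = 7.538 + (-0.561) = 6.98

pH = 6.98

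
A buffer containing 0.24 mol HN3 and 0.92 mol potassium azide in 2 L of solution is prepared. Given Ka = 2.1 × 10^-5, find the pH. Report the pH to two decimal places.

pKa = −log(2.1 × 10^-5) = 4.678
Using pH = pKa + log([base]/[acid]) with [base]/[acid] = 0.92/0.24:
pH = 4.678 + (+0.584) = 5.26

pH = 5.26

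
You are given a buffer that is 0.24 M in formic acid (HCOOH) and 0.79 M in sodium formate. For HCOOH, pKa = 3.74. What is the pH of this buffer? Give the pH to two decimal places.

pH = pKa + log([A⁻]/[HA]) = 3.74 + log(0.79/0.24)
pH = 3.74 + (+0.517) = 4.26

pH = 4.26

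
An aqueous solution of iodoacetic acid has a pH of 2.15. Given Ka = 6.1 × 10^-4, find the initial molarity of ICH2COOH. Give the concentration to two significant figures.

C₀ = 8.9 × 10^-2 M

[H+] = 10^(-2.15) = 7.08 × 10^-3 M = x
Ka = x²/(C₀ − x) ⇒ C₀ = x + x²/Ka
C₀ = 7.08 × 10^-3 + (7.08 × 10^-3)²/(6.1 × 10^-4) = 8.93 × 10^-2 M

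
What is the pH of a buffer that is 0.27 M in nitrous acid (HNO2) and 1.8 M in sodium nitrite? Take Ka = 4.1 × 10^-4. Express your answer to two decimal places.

pH = 4.21

pKa = −log(4.1 × 10^-4) = 3.387
Henderson–Hasselbalch: pH = pKa + log([NO2-]/[HNO2]) = 3.387 + log(1.8/0.27)
pH = 3.387 + (+0.824) = 4.21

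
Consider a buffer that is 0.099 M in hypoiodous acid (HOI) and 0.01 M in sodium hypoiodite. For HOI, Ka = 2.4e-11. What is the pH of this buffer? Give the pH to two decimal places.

pKa = −log(2.4 × 10^-11) = 10.620
Using pH = pKa + log([base]/[acid]) with [base]/[acid] = 0.01/0.099:
pH = 10.620 + (-0.996) = 9.62

pH = 9.62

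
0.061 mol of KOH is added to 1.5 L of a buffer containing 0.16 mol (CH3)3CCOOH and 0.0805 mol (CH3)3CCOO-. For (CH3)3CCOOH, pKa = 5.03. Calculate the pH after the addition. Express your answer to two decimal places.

OH- converts (CH3)3CCOOH to (CH3)3CCOO-: (CH3)3CCOOH → 0.099 mol, (CH3)3CCOO- → 0.142 mol.
Henderson–Hasselbalch with mole ratio 0.142/0.099: pH = 5.03 + (+0.157)

pH = 5.19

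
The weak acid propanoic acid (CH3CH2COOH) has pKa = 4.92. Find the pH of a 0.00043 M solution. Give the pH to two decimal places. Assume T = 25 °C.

pH = 4.18

CH3CH2COOH ⇌ CH3CH2COO- + H+
Ka = 10^(−4.92) = 1.20 × 10^-5
From the ICE table, Ka = [H+]²/(0.00043 − [H+]) = 1.20 × 10^-5.
The 5% rule fails; solving [H+]² + Ka·[H+] − Ka·C₀ = 0 exactly:
[H+] = [−1.2e-05 + √(1.2e-05² + 2.06e-08)]/2 = 6.61 × 10^-5 M
pH = −log[H+] = −log(6.61 × 10^-5) = 4.18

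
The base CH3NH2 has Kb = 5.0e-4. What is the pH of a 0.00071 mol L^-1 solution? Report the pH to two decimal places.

CH3NH2 + H2O ⇌ CH3NH3+ + OH-
Kb = x²/(0.00071 − x) = 5.0 × 10^-4
Here C₀/Kb ≈ 1.42, so the small-x approximation fails. Use the quadratic:
x = [−0.0005 + √(0.0005² + 1.42e-06)]/2 = 3.96 × 10^-4 M
pOH = −log(3.96 × 10^-4) = 3.40; pH = 14.00 − 3.40 = 10.60

pH = 10.60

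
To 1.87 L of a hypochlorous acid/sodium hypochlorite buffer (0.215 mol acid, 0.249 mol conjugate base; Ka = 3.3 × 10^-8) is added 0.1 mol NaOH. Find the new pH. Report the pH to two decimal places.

pH = 7.96

OH- converts HOCl to OCl-: HOCl → 0.115 mol, OCl- → 0.349 mol.
pKa = −log(3.3 × 10^-8) = 7.481
pH = pKa + log(n_OCl-/n_HOCl) = 7.481 + log(0.349/0.115) = 7.481 + (+0.482)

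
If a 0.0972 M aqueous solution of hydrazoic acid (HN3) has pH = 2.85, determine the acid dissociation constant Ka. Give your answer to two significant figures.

Ka = 2.1 × 10^-5

[H+] = 10^(-2.85) = 1.41 × 10^-3 M
At equilibrium [HA] = 0.0972 − 1.41 × 10^-3 = 9.58 × 10^-2 M
Ka = [H+][A-]/[HA] = (1.41 × 10^-3)² / 9.58 × 10^-2 = 2.1 × 10^-5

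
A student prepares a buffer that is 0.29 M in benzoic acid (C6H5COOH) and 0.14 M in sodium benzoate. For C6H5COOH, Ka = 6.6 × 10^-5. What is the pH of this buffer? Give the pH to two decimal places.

pKa = −log(6.6 × 10^-5) = 4.180
pH = pKa + log([A⁻]/[HA]) = 4.180 + log(0.14/0.29)
pH = 4.180 + (-0.316) = 3.86

pH = 3.86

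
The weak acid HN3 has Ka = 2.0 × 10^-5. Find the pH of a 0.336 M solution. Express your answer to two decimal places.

HN3 ⇌ N3- + H+
Ka = x²/(0.336 − x) = 2.0 × 10^-5
Since Ka ≪ C₀, x ≈ √(Ka·C₀) = 2.59 × 10^-3 M.
Check: 0.77% ionized — well under 5%, approximation valid.
pH = −log(2.59 × 10^-3) = 2.59

pH = 2.59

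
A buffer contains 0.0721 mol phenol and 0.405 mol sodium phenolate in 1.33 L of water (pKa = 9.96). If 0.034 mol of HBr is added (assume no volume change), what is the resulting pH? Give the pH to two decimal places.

pH = 10.50

After neutralization: n(C6H5OH) = 0.106 mol, n(C6H5O-) = 0.371 mol.
Henderson–Hasselbalch with mole ratio 0.371/0.106: pH = 9.96 + (+0.544)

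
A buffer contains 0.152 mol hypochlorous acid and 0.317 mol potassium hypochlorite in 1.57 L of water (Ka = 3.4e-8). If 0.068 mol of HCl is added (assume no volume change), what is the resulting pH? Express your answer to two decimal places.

pH = 7.52

Added H+ converts OCl- to HOCl: HOCl → 0.22 mol, OCl- → 0.249 mol.
pKa = −log(3.4 × 10^-8) = 7.469
Henderson–Hasselbalch with mole ratio 0.249/0.22: pH = 7.469 + (+0.054)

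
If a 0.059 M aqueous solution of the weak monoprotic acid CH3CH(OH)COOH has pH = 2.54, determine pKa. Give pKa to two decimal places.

pKa = 3.83

[H+] = 10^(-2.54) = 2.88 × 10^-3 M
At equilibrium [HA] = 0.059 − 2.88 × 10^-3 = 5.61 × 10^-2 M
Ka = [H+][A-]/[HA] = (2.88 × 10^-3)² / 5.61 × 10^-2 = 1.48 × 10^-4
pKa = -log(1.48 × 10^-4) = 3.83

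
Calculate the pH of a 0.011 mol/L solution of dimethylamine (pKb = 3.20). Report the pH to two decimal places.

pH = 11.37

(CH3)2NH + H2O ⇌ (CH3)2NH2+ + OH-
Kb = 10^(−3.20) = 6.31 × 10^-4
Kb = [OH-]²/(0.011 − [OH-]) = 6.31 × 10^-4
The 5% rule fails; solving [OH-]² + Kb·[OH-] − Kb·C₀ = 0 exactly:
[OH-] = [−0.000631 + √(0.000631² + 2.78e-05)]/2 = 2.34 × 10^-3 M
pOH = 2.63, so pH = 14.00 − pOH = 11.37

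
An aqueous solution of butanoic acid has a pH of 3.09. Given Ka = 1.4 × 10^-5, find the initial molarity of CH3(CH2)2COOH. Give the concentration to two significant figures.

[H+] = 10^(-3.09) = 8.13 × 10^-4 M = x
Ka = x²/(C₀ − x) ⇒ C₀ = x + x²/Ka
C₀ = 8.13 × 10^-4 + (8.13 × 10^-4)²/(1.4 × 10^-5) = 4.80 × 10^-2 M

C₀ = 4.8 × 10^-2 M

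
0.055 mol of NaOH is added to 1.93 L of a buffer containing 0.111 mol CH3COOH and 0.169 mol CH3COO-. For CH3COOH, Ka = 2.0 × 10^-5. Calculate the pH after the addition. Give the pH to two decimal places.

pH = 5.30

After neutralization: n(CH3COOH) = 0.056 mol, n(CH3COO-) = 0.224 mol.
pKa = −log(2.0 × 10^-5) = 4.699
Henderson–Hasselbalch with mole ratio 0.224/0.056: pH = 4.699 + (+0.602)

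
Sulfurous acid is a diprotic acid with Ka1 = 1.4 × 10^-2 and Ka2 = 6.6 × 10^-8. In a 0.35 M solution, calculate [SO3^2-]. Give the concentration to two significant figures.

6.6 × 10^-8 M

First ionization gives [H+] ≈ [HSO3-] = 6.33 × 10^-2 M.
Second step: Ka2 = [H+][SO3^2-]/[HSO3-] ≈ [SO3^2-] (since [H+] ≈ [HSO3-]).
So [SO3^2-] ≈ Ka2.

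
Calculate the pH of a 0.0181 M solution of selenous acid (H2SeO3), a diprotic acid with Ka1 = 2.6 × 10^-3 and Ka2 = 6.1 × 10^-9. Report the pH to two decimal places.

pH = 2.25

Ka1 ≫ Ka2, so treat the first dissociation as the only significant source of H+.
Ka1 = x²/(0.0181 − x) = 2.6 × 10^-3
Solving the quadratic: x = (−Ka1 + √(Ka1² + 4·Ka1·C₀))/2 = 5.68 × 10^-3 M
pH = −log(5.68 × 10^-3) = 2.25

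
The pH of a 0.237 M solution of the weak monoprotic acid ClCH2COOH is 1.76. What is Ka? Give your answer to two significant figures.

[H+] = 10^(-1.76) = 1.74 × 10^-2 M
At equilibrium [HA] = 0.237 − 1.74 × 10^-2 = 2.20 × 10^-1 M
Ka = [H+][A-]/[HA] = (1.74 × 10^-2)² / 2.20 × 10^-1 = 1.4 × 10^-3

Ka = 1.4 × 10^-3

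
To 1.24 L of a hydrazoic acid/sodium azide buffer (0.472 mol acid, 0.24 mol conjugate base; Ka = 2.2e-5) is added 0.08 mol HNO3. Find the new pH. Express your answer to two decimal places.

pH = 4.12

Added H+ converts N3- to HN3: HN3 → 0.552 mol, N3- → 0.16 mol.
pKa = −log(2.2 × 10^-5) = 4.658
pH = pKa + log([A⁻]/[HA]) = 4.658 + log(0.16/0.552) = 4.658 -0.538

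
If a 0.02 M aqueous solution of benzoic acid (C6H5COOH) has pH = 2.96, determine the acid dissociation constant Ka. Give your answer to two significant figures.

[H+] = 10^(-2.96) = 1.10 × 10^-3 M
At equilibrium [HA] = 0.02 − 1.10 × 10^-3 = 1.89 × 10^-2 M
Ka = [H+][A-]/[HA] = (1.10 × 10^-3)² / 1.89 × 10^-2 = 6.4 × 10^-5

Ka = 6.4 × 10^-5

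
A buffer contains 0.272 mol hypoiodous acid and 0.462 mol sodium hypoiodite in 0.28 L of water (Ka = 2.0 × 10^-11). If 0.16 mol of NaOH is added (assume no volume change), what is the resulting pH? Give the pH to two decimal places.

After neutralization: n(HOI) = 0.112 mol, n(OI-) = 0.622 mol.
pKa = −log(2.0 × 10^-11) = 10.699
Henderson–Hasselbalch with mole ratio 0.622/0.112: pH = 10.699 + (+0.745)

pH = 11.44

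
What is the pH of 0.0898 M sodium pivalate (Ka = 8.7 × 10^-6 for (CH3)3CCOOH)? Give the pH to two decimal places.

(CH3)3CCOO- is the conjugate base of the weak acid (CH3)3CCOOH.
Kb = Kw/Ka = 1.0×10^-14 / 8.7 × 10^-6 = 1.15 × 10^-9
From the ICE table, Kb = [OH-]²/(0.0898 − [OH-]) = 1.15 × 10^-9.
Since Kb ≪ C₀, [OH-] ≈ √(Kb·C₀) = 1.02 × 10^-5 M.
([OH-]/C₀ = 0.011% < 5%, so the approximation holds.)
pOH = 4.99, so pH = 14.00 − pOH = 9.01

pH = 9.01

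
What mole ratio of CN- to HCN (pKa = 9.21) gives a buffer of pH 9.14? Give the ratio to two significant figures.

pH = pKa + log(r) ⇒ log(r) = 9.14 − 9.21 = -0.07
r = [CN-]/[HCN] = 10^(-0.07) = 0.851

ratio = 0.85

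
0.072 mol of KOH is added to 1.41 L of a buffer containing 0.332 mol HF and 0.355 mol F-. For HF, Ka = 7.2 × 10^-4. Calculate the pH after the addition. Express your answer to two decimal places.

pH = 3.36

OH- converts HF to F-: HF → 0.26 mol, F- → 0.427 mol.
pKa = −log(7.2 × 10^-4) = 3.143
Henderson–Hasselbalch with mole ratio 0.427/0.26: pH = 3.143 + (+0.215)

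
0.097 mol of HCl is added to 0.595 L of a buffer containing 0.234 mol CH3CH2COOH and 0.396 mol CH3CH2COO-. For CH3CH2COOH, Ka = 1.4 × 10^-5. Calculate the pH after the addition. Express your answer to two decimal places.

pH = 4.81

Added H+ converts CH3CH2COO- to CH3CH2COOH: CH3CH2COOH → 0.331 mol, CH3CH2COO- → 0.299 mol.
pKa = −log(1.4 × 10^-5) = 4.854
pH = pKa + log(n_CH3CH2COO-/n_CH3CH2COOH) = 4.854 + log(0.299/0.331) = 4.854 + (-0.044)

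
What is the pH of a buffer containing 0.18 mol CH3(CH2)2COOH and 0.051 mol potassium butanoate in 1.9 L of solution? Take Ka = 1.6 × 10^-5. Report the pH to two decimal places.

pH = 4.25

pKa = −log(1.6 × 10^-5) = 4.796
Using pH = pKa + log([base]/[acid]) with [base]/[acid] = 0.051/0.18:
pH = 4.796 + (-0.548) = 4.25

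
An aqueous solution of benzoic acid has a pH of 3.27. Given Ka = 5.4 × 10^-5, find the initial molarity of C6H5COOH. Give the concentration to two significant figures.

[H+] = 10^(-3.27) = 5.37 × 10^-4 M = x
Ka = x²/(C₀ − x) ⇒ C₀ = x + x²/Ka
C₀ = 5.37 × 10^-4 + (5.37 × 10^-4)²/(5.4 × 10^-5) = 5.88 × 10^-3 M

C₀ = 5.9 × 10^-3 M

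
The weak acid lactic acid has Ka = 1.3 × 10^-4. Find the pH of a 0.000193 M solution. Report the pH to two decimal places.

pH = 3.97

CH3CH(OH)COOH ⇌ CH3CH(OH)COO- + H+
Ka = x²/(0.000193 − x) = 1.3 × 10^-4
Here C₀/Ka ≈ 1.48, so the small-x approximation fails. Use the quadratic:
x = (−Ka + √(Ka² + 4·Ka·C₀))/2 = 1.06 × 10^-4 M
pH = −log[H+] = −log(1.06 × 10^-4) = 3.97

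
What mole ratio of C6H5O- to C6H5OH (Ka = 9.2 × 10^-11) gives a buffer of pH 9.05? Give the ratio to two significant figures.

pKa = -log(9.2 × 10^-11) = 10.036
pH = pKa + log(r) ⇒ log(r) = 9.05 − 10.036 = -0.986
r = [C6H5O-]/[C6H5OH] = 10^(-0.986) = 0.103

ratio = 0.10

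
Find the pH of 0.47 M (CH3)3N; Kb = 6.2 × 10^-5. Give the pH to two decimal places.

(CH3)3N + H2O ⇌ (CH3)3NH+ + OH-
Kb = [OH-]²/(0.47 − [OH-]) = 6.2 × 10^-5
Assume [OH-] ≪ 0.47: [OH-] ≈ √(6.2 × 10^-5 × 0.47) = 5.40 × 10^-3 M
([OH-]/C₀ = 1.1% < 5%, so the approximation holds.)
pOH = 2.27, so pH = 14.00 − pOH = 11.73

pH = 11.73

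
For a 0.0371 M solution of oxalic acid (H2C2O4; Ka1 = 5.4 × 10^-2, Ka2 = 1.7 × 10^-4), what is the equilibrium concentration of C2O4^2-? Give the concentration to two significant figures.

First ionization gives [H+] ≈ [HC2O4-] = 2.53 × 10^-2 M.
Second step: Ka2 = [H+][C2O4^2-]/[HC2O4-] ≈ [C2O4^2-] (since [H+] ≈ [HC2O4-]).
So [C2O4^2-] ≈ Ka2.

1.7 × 10^-4 M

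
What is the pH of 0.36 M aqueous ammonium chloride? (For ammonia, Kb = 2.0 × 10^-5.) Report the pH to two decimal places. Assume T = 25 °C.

NH4+ is the conjugate acid of the weak base NH3.
Ka = Kw/Kb = 1.0×10^-14 / 2.0 × 10^-5 = 5.00 × 10^-10
From the ICE table, Ka = [H+]²/(0.36 − [H+]) = 5.00 × 10^-10.
Since Ka ≪ C₀, [H+] ≈ √(Ka·C₀) = 1.34 × 10^-5 M.
pH = −log[H+] = −log(1.34 × 10^-5) = 4.87

pH = 4.87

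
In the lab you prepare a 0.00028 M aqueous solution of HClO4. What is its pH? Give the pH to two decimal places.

HClO4 is a strong acid and dissociates completely, so [H+] = 0.00028 M.
pH = -log(0.00028) = 3.55

pH = 3.55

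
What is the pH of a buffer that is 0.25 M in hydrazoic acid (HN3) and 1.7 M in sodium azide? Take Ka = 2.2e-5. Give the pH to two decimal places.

pKa = −log(2.2 × 10^-5) = 4.658
Henderson–Hasselbalch: pH = pKa + log([N3-]/[HN3]) = 4.658 + log(1.7/0.25)
pH = 4.658 + (+0.833) = 5.49

pH = 5.49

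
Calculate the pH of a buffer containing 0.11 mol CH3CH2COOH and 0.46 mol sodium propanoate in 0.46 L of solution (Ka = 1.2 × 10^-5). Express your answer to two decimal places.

pKa = −log(1.2 × 10^-5) = 4.921
Using pH = pKa + log([base]/[acid]) with [base]/[acid] = 0.46/0.11:
pH = 4.921 + (+0.621) = 5.54

pH = 5.54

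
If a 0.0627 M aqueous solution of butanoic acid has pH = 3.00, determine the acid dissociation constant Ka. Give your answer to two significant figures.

Ka = 1.6 × 10^-5

[H+] = 10^(-3.00) = 1.00 × 10^-3 M
At equilibrium [HA] = 0.0627 − 1.00 × 10^-3 = 6.17 × 10^-2 M
Ka = [H+][A-]/[HA] = (1.00 × 10^-3)² / 6.17 × 10^-2 = 1.6 × 10^-5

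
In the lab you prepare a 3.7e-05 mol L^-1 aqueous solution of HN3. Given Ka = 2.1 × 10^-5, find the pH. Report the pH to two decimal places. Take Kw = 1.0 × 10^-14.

HN3 ⇌ N3- + H+
Let x = [H+] at equilibrium. Ka = x²/(3.7e-05 − x).
The 5% rule fails; solving x² + Ka·x − Ka·C₀ = 0 exactly:
x = [−2.1e-05 + √(2.1e-05² + 3.11e-09)]/2 = 1.93 × 10^-5 M
pH = −log[H+] = −log(1.93 × 10^-5) = 4.71

pH = 4.71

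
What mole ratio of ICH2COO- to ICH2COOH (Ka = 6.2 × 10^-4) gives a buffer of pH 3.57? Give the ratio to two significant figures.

pKa = -log(6.2 × 10^-4) = 3.208
pH = pKa + log(r) ⇒ log(r) = 3.57 − 3.208 = +0.362
r = [ICH2COO-]/[ICH2COOH] = 10^(+0.362) = 2.3

ratio = 2.3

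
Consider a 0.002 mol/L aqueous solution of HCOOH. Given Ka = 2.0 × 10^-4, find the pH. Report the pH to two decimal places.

HCOOH ⇌ HCOO- + H+
Let x = [H+] at equilibrium. Ka = x²/(0.002 − x).
Here C₀/Ka ≈ 10, so the small-x approximation fails. Use the quadratic:
x = [−0.0002 + √(0.0002² + 1.6e-06)]/2 = 5.40 × 10^-4 M
pH = −log(5.40 × 10^-4) = 3.27

pH = 3.27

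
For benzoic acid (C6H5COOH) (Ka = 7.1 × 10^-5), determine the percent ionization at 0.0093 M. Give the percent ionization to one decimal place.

8.4%

C6H5COOH ⇌ C6H5COO- + H+; let x = [H+] at equilibrium.
Solve x² + 7.1e-05x − 6.6e-07 = 0 → x = 7.78 × 10^-4 M
% ionization = x/C₀ × 100% = 7.78 × 10^-4/0.0093 × 100% = 8.4%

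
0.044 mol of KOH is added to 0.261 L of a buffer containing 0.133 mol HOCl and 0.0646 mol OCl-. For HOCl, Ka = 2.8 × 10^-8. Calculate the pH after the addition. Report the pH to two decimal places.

OH- converts HOCl to OCl-: HOCl → 0.089 mol, OCl- → 0.109 mol.
pKa = −log(2.8 × 10^-8) = 7.553
pH = pKa + log([A⁻]/[HA]) = 7.553 + log(0.109/0.089) = 7.553 +0.088

pH = 7.64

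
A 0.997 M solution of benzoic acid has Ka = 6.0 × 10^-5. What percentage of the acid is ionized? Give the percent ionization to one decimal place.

C6H5COOH ⇌ C6H5COO- + H+; let x = [H+] at equilibrium.
x ≈ √(Ka·C₀) = √(6.0 × 10^-5 × 0.997) = 7.73 × 10^-3 M
Fraction ionized = 7.73 × 10^-3 / 0.997 = 0.0078 → 0.8%

0.8%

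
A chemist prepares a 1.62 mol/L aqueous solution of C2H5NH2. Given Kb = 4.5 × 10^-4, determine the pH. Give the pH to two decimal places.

C2H5NH2 + H2O ⇌ C2H5NH3+ + OH-
Kb = [OH-]²/(1.62 − [OH-]) = 4.5 × 10^-4
Since Kb ≪ C₀, [OH-] ≈ √(Kb·C₀) = 2.70 × 10^-2 M.
Check: 1.7% ionized — well under 5%, approximation valid.
pOH = 1.57, so pH = 14.00 − pOH = 12.43

pH = 12.43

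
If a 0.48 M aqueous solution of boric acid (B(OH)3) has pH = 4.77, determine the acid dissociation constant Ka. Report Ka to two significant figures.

[H+] = 10^(-4.77) = 1.70 × 10^-5 M
At equilibrium [HA] = 0.48 − 1.70 × 10^-5 = 4.80 × 10^-1 M
Ka = [H+][A-]/[HA] = (1.70 × 10^-5)² / 4.80 × 10^-1 = 6.0 × 10^-10

Ka = 6.0 × 10^-10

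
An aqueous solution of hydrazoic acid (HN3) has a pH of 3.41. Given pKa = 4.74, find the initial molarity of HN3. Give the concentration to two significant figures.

C₀ = 8.7 × 10^-3 M

[H+] = 10^(-3.41) = 3.89 × 10^-4 M = x
Ka = 10^(−4.74) = 1.82 × 10^-5
Ka = x²/(C₀ − x) ⇒ C₀ = x + x²/Ka
C₀ = 3.89 × 10^-4 + (3.89 × 10^-4)²/(1.82 × 10^-5) = 8.70 × 10^-3 M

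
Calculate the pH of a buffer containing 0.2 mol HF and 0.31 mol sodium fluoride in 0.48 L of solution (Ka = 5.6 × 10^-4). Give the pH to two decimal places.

pH = 3.44

pKa = −log(5.6 × 10^-4) = 3.252
Henderson–Hasselbalch: pH = pKa + log([F-]/[HF]) = 3.252 + log(0.31/0.2)
pH = 3.252 + (+0.190) = 3.44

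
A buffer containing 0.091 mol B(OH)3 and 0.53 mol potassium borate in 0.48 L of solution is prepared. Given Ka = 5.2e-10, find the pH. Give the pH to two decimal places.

pH = 10.05

pKa = −log(5.2 × 10^-10) = 9.284
Using pH = pKa + log([base]/[acid]) with [base]/[acid] = 0.53/0.091:
pH = 9.284 + (+0.765) = 10.05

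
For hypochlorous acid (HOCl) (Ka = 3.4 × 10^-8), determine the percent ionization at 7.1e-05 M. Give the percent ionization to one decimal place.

2.2%

HOCl ⇌ OCl- + H+; let x = [H+] at equilibrium.
x ≈ √(Ka·C₀) = √(3.4 × 10^-8 × 7.1e-05) = 1.55 × 10^-6 M
% ionization = x/C₀ × 100% = 1.55 × 10^-6/7.1e-05 × 100% = 2.2%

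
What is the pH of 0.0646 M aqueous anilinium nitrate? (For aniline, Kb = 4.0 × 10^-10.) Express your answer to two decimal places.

C6H5NH3+ is the conjugate acid of the weak base C6H5NH2.
Ka = Kw/Kb = 1.0×10^-14 / 4.0 × 10^-10 = 2.50 × 10^-5
Ka = x²/(0.0646 − x) = 2.50 × 10^-5
Since Ka ≪ C₀, x ≈ √(Ka·C₀) = 1.27 × 10^-3 M.
Check: 2% ionized — well under 5%, approximation valid.
pH = −log(1.27 × 10^-3) = 2.90

pH = 2.90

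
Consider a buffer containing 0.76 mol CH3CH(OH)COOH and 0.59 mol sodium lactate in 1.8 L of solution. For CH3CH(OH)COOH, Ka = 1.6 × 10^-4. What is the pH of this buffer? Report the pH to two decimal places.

pH = 3.69

pKa = −log(1.6 × 10^-4) = 3.796
pH = pKa + log([A⁻]/[HA]) = 3.796 + log(0.59/0.76)
pH = 3.796 + (-0.110) = 3.69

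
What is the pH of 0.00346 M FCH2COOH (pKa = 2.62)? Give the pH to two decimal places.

pH = 2.72

FCH2COOH ⇌ FCH2COO- + H+
Ka = 10^(−2.62) = 2.40 × 10^-3
From the ICE table, Ka = [H+]²/(0.00346 − [H+]) = 2.40 × 10^-3.
Here C₀/Ka ≈ 1.44, so the small-[H+] approximation fails. Use the quadratic:
[H+] = [−0.0024 + √(0.0024² + 3.32e-05)]/2 = 1.92 × 10^-3 M
pH = −log(1.92 × 10^-3) = 2.72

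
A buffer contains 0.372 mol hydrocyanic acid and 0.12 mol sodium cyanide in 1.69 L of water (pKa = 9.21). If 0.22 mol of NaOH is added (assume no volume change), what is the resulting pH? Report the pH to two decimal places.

After neutralization: n(HCN) = 0.152 mol, n(CN-) = 0.34 mol.
pH = pKa + log(n_CN-/n_HCN) = 9.21 + log(0.34/0.152) = 9.21 + (+0.350)

pH = 9.56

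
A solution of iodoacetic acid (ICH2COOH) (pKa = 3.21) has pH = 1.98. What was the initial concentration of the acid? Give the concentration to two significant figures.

[H+] = 10^(-1.98) = 1.05 × 10^-2 M = x
Ka = 10^(−3.21) = 6.17 × 10^-4
Ka = x²/(C₀ − x) ⇒ C₀ = x + x²/Ka
C₀ = 1.05 × 10^-2 + (1.05 × 10^-2)²/(6.17 × 10^-4) = 1.89 × 10^-1 M

C₀ = 1.9 × 10^-1 M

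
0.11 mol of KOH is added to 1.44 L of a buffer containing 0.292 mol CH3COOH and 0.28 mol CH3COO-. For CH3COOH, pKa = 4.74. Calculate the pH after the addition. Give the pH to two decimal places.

After neutralization: n(CH3COOH) = 0.182 mol, n(CH3COO-) = 0.39 mol.
pH = pKa + log(n_CH3COO-/n_CH3COOH) = 4.74 + log(0.39/0.182) = 4.74 + (+0.331)

pH = 5.07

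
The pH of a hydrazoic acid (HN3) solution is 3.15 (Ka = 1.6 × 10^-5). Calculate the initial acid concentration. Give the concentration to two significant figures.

C₀ = 3.2 × 10^-2 M

[H+] = 10^(-3.15) = 7.08 × 10^-4 M = x
Ka = x²/(C₀ − x) ⇒ C₀ = x + x²/Ka
C₀ = 7.08 × 10^-4 + (7.08 × 10^-4)²/(1.6 × 10^-5) = 3.20 × 10^-2 M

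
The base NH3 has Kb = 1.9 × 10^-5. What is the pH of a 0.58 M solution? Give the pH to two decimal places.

pH = 11.52

NH3 + H2O ⇌ NH4+ + OH-
Kb = [OH-]²/(0.58 − [OH-]) = 1.9 × 10^-5
Since Kb ≪ C₀, [OH-] ≈ √(Kb·C₀) = 3.32 × 10^-3 M.
Check: 0.57% ionized — well under 5%, approximation valid.
pOH = 2.48, so pH = 14.00 − pOH = 11.52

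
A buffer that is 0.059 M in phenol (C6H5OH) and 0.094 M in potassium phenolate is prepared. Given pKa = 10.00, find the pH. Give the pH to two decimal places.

Using pH = pKa + log([base]/[acid]) with [base]/[acid] = 0.094/0.059:
pH = 10.00 + (+0.202) = 10.20

pH = 10.20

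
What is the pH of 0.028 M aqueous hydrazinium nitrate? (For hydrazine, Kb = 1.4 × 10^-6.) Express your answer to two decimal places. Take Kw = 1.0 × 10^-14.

pH = 4.85

N2H5+ is the conjugate acid of the weak base N2H4.
Ka = Kw/Kb = 1.0×10^-14 / 1.4 × 10^-6 = 7.14 × 10^-9
From the ICE table, Ka = [H+]²/(0.028 − [H+]) = 7.14 × 10^-9.
Since Ka ≪ C₀, [H+] ≈ √(Ka·C₀) = 1.41 × 10^-5 M.
([H+]/C₀ = 0.05% < 5%, so the approximation holds.)
pH = −log[H+] = −log(1.41 × 10^-5) = 4.85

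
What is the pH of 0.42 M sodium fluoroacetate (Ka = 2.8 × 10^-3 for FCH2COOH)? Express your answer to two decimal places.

pH = 8.09

FCH2COO- is the conjugate base of the weak acid FCH2COOH.
Kb = Kw/Ka = 1.0×10^-14 / 2.8 × 10^-3 = 3.57 × 10^-12
Let x = [OH-] at equilibrium. Kb = x²/(0.42 − x).
Neglecting x in the denominator: x = √(3.57 × 10^-12 × 0.42) = 1.22 × 10^-6 M
pOH = −log(1.22 × 10^-6) = 5.91; pH = 14.00 − 5.91 = 8.09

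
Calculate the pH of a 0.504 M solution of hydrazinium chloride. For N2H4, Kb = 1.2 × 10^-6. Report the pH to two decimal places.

pH = 4.19

N2H5+ is the conjugate acid of the weak base N2H4.
Ka = Kw/Kb = 1.0×10^-14 / 1.2 × 10^-6 = 8.33 × 10^-9
Let x = [H+] at equilibrium. Ka = x²/(0.504 − x).
Neglecting x in the denominator: x = √(8.33 × 10^-9 × 0.504) = 6.48 × 10^-5 M
(x/C₀ = 0.013% < 5%, so the approximation holds.)
pH = −log[H+] = −log(6.48 × 10^-5) = 4.19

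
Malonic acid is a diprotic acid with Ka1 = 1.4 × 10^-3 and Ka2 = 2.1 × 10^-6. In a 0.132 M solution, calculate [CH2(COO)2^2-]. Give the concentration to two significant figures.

First ionization gives [H+] ≈ [CH2(COOH)COO-] = 1.29 × 10^-2 M.
Second step: Ka2 = [H+][CH2(COO)2^2-]/[CH2(COOH)COO-] ≈ [CH2(COO)2^2-] (since [H+] ≈ [CH2(COOH)COO-]).
So [CH2(COO)2^2-] ≈ Ka2.

2.1 × 10^-6 M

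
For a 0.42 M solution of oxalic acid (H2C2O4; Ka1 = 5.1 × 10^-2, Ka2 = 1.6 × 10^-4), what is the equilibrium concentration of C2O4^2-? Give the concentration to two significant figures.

1.6 × 10^-4 M

First ionization gives [H+] ≈ [HC2O4-] = 1.23 × 10^-1 M.
Second step: Ka2 = [H+][C2O4^2-]/[HC2O4-] ≈ [C2O4^2-] (since [H+] ≈ [HC2O4-]).
So [C2O4^2-] ≈ Ka2.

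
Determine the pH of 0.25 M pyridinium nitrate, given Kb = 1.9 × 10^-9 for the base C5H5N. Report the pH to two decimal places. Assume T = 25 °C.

C5H5NH+ is the conjugate acid of the weak base C5H5N.
Ka = Kw/Kb = 1.0×10^-14 / 1.9 × 10^-9 = 5.26 × 10^-6
From the ICE table, Ka = [H+]²/(0.25 − [H+]) = 5.26 × 10^-6.
Assume [H+] ≪ 0.25: [H+] ≈ √(5.26 × 10^-6 × 0.25) = 1.15 × 10^-3 M
Check: 0.46% ionized — well under 5%, approximation valid.
pH = −log[H+] = −log(1.15 × 10^-3) = 2.94

pH = 2.94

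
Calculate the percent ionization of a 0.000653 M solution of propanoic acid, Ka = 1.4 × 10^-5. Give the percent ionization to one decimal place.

13.6%

CH3CH2COOH ⇌ CH3CH2COO- + H+; let x = [H+] at equilibrium.
Solve x² + 1.4e-05x − 9.14e-09 = 0 → x = 8.89 × 10^-5 M
Fraction ionized = 8.89 × 10^-5 / 0.000653 = 0.1361 → 13.6%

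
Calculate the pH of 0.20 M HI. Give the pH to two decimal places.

pH = 0.70

HI is a strong acid and dissociates completely, so [H+] = 0.20 M.
pH = -log(0.2) = 0.70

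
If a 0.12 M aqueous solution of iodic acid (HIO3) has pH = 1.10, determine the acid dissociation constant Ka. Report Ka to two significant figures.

Ka = 1.6 × 10^-1

[H+] = 10^(-1.10) = 7.94 × 10^-2 M
At equilibrium [HA] = 0.12 − 7.94 × 10^-2 = 4.06 × 10^-2 M
Ka = [H+][A-]/[HA] = (7.94 × 10^-2)² / 4.06 × 10^-2 = 1.6 × 10^-1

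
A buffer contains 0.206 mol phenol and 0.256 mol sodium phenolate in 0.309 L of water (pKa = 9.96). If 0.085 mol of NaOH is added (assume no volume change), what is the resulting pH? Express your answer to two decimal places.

After neutralization: n(C6H5OH) = 0.121 mol, n(C6H5O-) = 0.341 mol.
pH = pKa + log(n_C6H5O-/n_C6H5OH) = 9.96 + log(0.341/0.121) = 9.96 + (+0.450)

pH = 10.41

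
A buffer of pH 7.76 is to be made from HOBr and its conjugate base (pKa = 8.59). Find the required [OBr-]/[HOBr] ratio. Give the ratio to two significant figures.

pH = pKa + log(r) ⇒ log(r) = 7.76 − 8.59 = -0.83
r = [OBr-]/[HOBr] = 10^(-0.83) = 0.148

ratio = 0.15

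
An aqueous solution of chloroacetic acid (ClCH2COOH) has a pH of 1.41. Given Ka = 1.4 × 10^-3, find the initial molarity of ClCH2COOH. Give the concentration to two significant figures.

C₀ = 1.1 M

[H+] = 10^(-1.41) = 3.89 × 10^-2 M = x
Ka = x²/(C₀ − x) ⇒ C₀ = x + x²/Ka
C₀ = 3.89 × 10^-2 + (3.89 × 10^-2)²/(1.4 × 10^-3) = 1.12 M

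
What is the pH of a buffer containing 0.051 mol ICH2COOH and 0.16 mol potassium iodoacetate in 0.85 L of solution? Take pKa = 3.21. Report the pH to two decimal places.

pH = pKa + log([A⁻]/[HA]) = 3.21 + log(0.16/0.051)
pH = 3.21 + (+0.497) = 3.71

pH = 3.71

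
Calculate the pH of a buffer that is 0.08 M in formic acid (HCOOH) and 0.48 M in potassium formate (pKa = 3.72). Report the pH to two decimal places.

pH = 4.50

Using pH = pKa + log([base]/[acid]) with [base]/[acid] = 0.48/0.08:
pH = 3.72 + (+0.778) = 4.50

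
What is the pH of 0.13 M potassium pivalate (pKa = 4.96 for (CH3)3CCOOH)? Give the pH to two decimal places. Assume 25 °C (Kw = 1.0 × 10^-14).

pH = 9.04

(CH3)3CCOO- is the conjugate base of the weak acid (CH3)3CCOOH.
Ka = 10^(−4.96) = 1.10 × 10^-5
Kb = Kw/Ka = 1.0×10^-14 / 1.10 × 10^-5 = 9.09 × 10^-10
From the ICE table, Kb = x²/(0.13 − x) = 9.09 × 10^-10.
Assume x ≪ 0.13: x ≈ √(9.09 × 10^-10 × 0.13) = 1.09 × 10^-5 M
pOH = 4.96, so pH = 14.00 − pOH = 9.04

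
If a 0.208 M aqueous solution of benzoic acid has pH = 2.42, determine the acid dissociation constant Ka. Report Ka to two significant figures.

Ka = 7.1 × 10^-5

[H+] = 10^(-2.42) = 3.80 × 10^-3 M
At equilibrium [HA] = 0.208 − 3.80 × 10^-3 = 2.04 × 10^-1 M
Ka = [H+][A-]/[HA] = (3.80 × 10^-3)² / 2.04 × 10^-1 = 7.1 × 10^-5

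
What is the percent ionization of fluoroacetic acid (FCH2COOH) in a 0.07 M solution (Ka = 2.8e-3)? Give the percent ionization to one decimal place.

18.1%

FCH2COOH ⇌ FCH2COO- + H+; let x = [H+] at equilibrium.
Solve x² + 0.0028x − 0.000196 = 0 → x = 1.27 × 10^-2 M
Fraction ionized = 1.27 × 10^-2 / 0.07 = 0.1814 → 18.1%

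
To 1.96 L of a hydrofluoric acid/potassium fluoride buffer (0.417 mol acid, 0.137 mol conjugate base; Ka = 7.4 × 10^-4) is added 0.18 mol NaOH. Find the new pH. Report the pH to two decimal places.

OH- converts HF to F-: HF → 0.237 mol, F- → 0.317 mol.
pKa = −log(7.4 × 10^-4) = 3.131
pH = pKa + log([A⁻]/[HA]) = 3.131 + log(0.317/0.237) = 3.131 +0.126

pH = 3.26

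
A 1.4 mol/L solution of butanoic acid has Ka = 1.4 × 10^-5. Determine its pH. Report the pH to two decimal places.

CH3(CH2)2COOH ⇌ CH3(CH2)2COO- + H+
Ka = x²/(1.4 − x) = 1.4 × 10^-5
Neglecting x in the denominator: x = √(1.4 × 10^-5 × 1.4) = 4.43 × 10^-3 M
(x/C₀ = 0.32% < 5%, so the approximation holds.)
pH = −log(4.43 × 10^-3) = 2.35

pH = 2.35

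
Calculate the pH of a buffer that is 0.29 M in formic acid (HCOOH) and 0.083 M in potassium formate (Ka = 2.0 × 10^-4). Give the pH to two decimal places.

pH = 3.16

pKa = −log(2.0 × 10^-4) = 3.699
pH = pKa + log([A⁻]/[HA]) = 3.699 + log(0.083/0.29)
pH = 3.699 + (-0.543) = 3.16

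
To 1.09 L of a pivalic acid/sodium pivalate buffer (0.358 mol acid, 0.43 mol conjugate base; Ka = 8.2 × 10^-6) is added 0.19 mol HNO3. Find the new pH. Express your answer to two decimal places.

pH = 4.73

After neutralization: n((CH3)3CCOOH) = 0.548 mol, n((CH3)3CCOO-) = 0.24 mol.
pKa = −log(8.2 × 10^-6) = 5.086
pH = pKa + log([A⁻]/[HA]) = 5.086 + log(0.24/0.548) = 5.086 -0.359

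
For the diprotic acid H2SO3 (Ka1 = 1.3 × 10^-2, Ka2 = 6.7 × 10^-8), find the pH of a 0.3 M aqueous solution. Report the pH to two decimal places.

Ka1 ≫ Ka2, so treat the first dissociation as the only significant source of H+.
Ka1 = x²/(0.3 − x) = 1.3 × 10^-2
Solving the quadratic: x = (−Ka1 + √(Ka1² + 4·Ka1·C₀))/2 = 5.63 × 10^-2 M
pH = −log(5.63 × 10^-2) = 1.25

pH = 1.25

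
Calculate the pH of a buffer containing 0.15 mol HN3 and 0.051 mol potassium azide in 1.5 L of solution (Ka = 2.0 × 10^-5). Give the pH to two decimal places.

pKa = −log(2.0 × 10^-5) = 4.699
Henderson–Hasselbalch: pH = pKa + log([N3-]/[HN3]) = 4.699 + log(0.051/0.15)
pH = 4.699 + (-0.469) = 4.23

pH = 4.23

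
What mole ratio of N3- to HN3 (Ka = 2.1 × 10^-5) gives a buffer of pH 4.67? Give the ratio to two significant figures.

ratio = 0.98

pKa = -log(2.1 × 10^-5) = 4.678
pH = pKa + log(r) ⇒ log(r) = 4.67 − 4.678 = -0.008
r = [N3-]/[HN3] = 10^(-0.008) = 0.982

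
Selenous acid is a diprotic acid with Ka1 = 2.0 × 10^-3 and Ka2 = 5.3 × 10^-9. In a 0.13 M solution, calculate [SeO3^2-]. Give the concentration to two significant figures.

5.3 × 10^-9 M

First ionization gives [H+] ≈ [HSeO3-] = 1.52 × 10^-2 M.
Second step: Ka2 = [H+][SeO3^2-]/[HSeO3-] ≈ [SeO3^2-] (since [H+] ≈ [HSeO3-]).
So [SeO3^2-] ≈ Ka2.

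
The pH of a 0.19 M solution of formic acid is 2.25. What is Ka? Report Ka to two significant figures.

[H+] = 10^(-2.25) = 5.62 × 10^-3 M
At equilibrium [HA] = 0.19 − 5.62 × 10^-3 = 1.84 × 10^-1 M
Ka = [H+][A-]/[HA] = (5.62 × 10^-3)² / 1.84 × 10^-1 = 1.7 × 10^-4

Ka = 1.7 × 10^-4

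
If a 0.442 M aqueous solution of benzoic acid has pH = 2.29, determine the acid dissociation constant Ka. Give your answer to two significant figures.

[H+] = 10^(-2.29) = 5.13 × 10^-3 M
At equilibrium [HA] = 0.442 − 5.13 × 10^-3 = 4.37 × 10^-1 M
Ka = [H+][A-]/[HA] = (5.13 × 10^-3)² / 4.37 × 10^-1 = 6.0 × 10^-5

Ka = 6.0 × 10^-5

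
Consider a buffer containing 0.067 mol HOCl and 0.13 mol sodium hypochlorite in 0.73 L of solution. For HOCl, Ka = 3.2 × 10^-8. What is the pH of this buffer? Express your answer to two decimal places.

pH = 7.78

pKa = −log(3.2 × 10^-8) = 7.495
pH = pKa + log([A⁻]/[HA]) = 7.495 + log(0.13/0.067)
pH = 7.495 + (+0.288) = 7.78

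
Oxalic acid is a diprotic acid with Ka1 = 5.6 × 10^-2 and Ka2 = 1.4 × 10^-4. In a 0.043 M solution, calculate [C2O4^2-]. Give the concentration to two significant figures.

First ionization gives [H+] ≈ [HC2O4-] = 2.85 × 10^-2 M.
Second step: Ka2 = [H+][C2O4^2-]/[HC2O4-] ≈ [C2O4^2-] (since [H+] ≈ [HC2O4-]).
So [C2O4^2-] ≈ Ka2.

1.4 × 10^-4 M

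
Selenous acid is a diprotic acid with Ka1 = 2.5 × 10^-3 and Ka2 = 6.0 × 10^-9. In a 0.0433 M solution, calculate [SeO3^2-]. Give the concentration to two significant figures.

First ionization gives [H+] ≈ [HSeO3-] = 9.23 × 10^-3 M.
Second step: Ka2 = [H+][SeO3^2-]/[HSeO3-] ≈ [SeO3^2-] (since [H+] ≈ [HSeO3-]).
So [SeO3^2-] ≈ Ka2.

6.0 × 10^-9 M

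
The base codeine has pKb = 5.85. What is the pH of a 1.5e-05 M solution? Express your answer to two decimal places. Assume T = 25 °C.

C18H21NO3 + H2O ⇌ C18H22NO3+ + OH-
Kb = 10^(−5.85) = 1.41 × 10^-6
Kb = x²/(1.5e-05 − x) = 1.41 × 10^-6
x is not negligible relative to C₀; solve x² + 1.41e-06·x − 2.12e-11 = 0.
x = (−Kb + √(Kb² + 4·Kb·C₀))/2 = 3.95 × 10^-6 M
pOH = −log(3.95 × 10^-6) = 5.40; pH = 14.00 − 5.40 = 8.60

pH = 8.60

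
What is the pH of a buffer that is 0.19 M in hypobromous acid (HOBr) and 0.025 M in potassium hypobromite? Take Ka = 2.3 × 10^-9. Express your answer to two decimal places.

pH = 7.76

pKa = −log(2.3 × 10^-9) = 8.638
Using pH = pKa + log([base]/[acid]) with [base]/[acid] = 0.025/0.19:
pH = 8.638 + (-0.881) = 7.76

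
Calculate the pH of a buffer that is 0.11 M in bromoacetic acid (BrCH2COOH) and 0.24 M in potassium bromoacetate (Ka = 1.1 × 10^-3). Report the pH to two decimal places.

pKa = −log(1.1 × 10^-3) = 2.959
Using pH = pKa + log([base]/[acid]) with [base]/[acid] = 0.24/0.11:
pH = 2.959 + (+0.339) = 3.30

pH = 3.30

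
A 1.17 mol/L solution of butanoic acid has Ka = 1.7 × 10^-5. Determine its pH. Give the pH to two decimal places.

CH3(CH2)2COOH ⇌ CH3(CH2)2COO- + H+
From the ICE table, Ka = x²/(1.17 − x) = 1.7 × 10^-5.
Neglecting x in the denominator: x = √(1.7 × 10^-5 × 1.17) = 4.46 × 10^-3 M
(x/C₀ = 0.38% < 5%, so the approximation holds.)
pH = −log[H+] = −log(4.46 × 10^-3) = 2.35

pH = 2.35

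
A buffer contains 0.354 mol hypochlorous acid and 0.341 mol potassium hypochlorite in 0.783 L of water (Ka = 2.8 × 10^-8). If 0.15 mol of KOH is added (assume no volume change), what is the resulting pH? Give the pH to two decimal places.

After neutralization: n(HOCl) = 0.204 mol, n(OCl-) = 0.491 mol.
pKa = −log(2.8 × 10^-8) = 7.553
Henderson–Hasselbalch with mole ratio 0.491/0.204: pH = 7.553 + (+0.381)

pH = 7.93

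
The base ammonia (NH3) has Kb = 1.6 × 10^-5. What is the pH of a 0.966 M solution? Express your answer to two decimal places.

NH3 + H2O ⇌ NH4+ + OH-
From the ICE table, Kb = x²/(0.966 − x) = 1.6 × 10^-5.
Assume x ≪ 0.966: x ≈ √(1.6 × 10^-5 × 0.966) = 3.93 × 10^-3 M
Check: 0.41% ionized — well under 5%, approximation valid.
pOH = −log(3.93 × 10^-3) = 2.41; pH = 14.00 − 2.41 = 11.59

pH = 11.59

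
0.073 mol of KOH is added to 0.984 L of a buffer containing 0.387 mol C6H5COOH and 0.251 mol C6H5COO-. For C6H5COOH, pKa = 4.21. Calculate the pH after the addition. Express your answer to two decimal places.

pH = 4.22

After neutralization: n(C6H5COOH) = 0.314 mol, n(C6H5COO-) = 0.324 mol.
Henderson–Hasselbalch with mole ratio 0.324/0.314: pH = 4.21 + (+0.014)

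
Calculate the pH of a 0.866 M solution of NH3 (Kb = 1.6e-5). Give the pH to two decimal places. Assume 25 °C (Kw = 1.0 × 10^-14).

pH = 11.57

NH3 + H2O ⇌ NH4+ + OH-
From the ICE table, Kb = [OH-]²/(0.866 − [OH-]) = 1.6 × 10^-5.
Since Kb ≪ C₀, [OH-] ≈ √(Kb·C₀) = 3.72 × 10^-3 M.
([OH-]/C₀ = 0.43% < 5%, so the approximation holds.)
pOH = −log(3.72 × 10^-3) = 2.43; pH = 14.00 − 2.43 = 11.57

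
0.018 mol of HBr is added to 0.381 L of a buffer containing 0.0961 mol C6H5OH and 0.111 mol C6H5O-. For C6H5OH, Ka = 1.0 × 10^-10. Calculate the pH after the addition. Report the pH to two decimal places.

pH = 9.91

After neutralization: n(C6H5OH) = 0.114 mol, n(C6H5O-) = 0.093 mol.
pKa = −log(1.0 × 10^-10) = 10.000
Henderson–Hasselbalch with mole ratio 0.093/0.114: pH = 10.000 + (-0.088)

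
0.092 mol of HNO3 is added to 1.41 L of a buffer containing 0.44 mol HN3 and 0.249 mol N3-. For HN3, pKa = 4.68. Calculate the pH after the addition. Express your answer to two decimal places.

pH = 4.15

After neutralization: n(HN3) = 0.532 mol, n(N3-) = 0.157 mol.
Henderson–Hasselbalch with mole ratio 0.157/0.532: pH = 4.68 + (-0.530)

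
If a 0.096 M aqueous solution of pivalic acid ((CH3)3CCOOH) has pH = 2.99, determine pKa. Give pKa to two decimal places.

[H+] = 10^(-2.99) = 1.02 × 10^-3 M
At equilibrium [HA] = 0.096 − 1.02 × 10^-3 = 9.50 × 10^-2 M
Ka = [H+][A-]/[HA] = (1.02 × 10^-3)² / 9.50 × 10^-2 = 1.10 × 10^-5
pKa = -log(1.10 × 10^-5) = 4.96

pKa = 4.96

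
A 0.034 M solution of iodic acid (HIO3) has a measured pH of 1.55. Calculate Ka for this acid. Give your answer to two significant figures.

Ka = 1.4 × 10^-1

[H+] = 10^(-1.55) = 2.82 × 10^-2 M
At equilibrium [HA] = 0.034 − 2.82 × 10^-2 = 5.80 × 10^-3 M
Ka = [H+][A-]/[HA] = (2.82 × 10^-2)² / 5.80 × 10^-3 = 1.4 × 10^-1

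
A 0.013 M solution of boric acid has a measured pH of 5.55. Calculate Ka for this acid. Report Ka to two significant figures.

[H+] = 10^(-5.55) = 2.82 × 10^-6 M
At equilibrium [HA] = 0.013 − 2.82 × 10^-6 = 1.30 × 10^-2 M
Ka = [H+][A-]/[HA] = (2.82 × 10^-6)² / 1.30 × 10^-2 = 6.1 × 10^-10

Ka = 6.1 × 10^-10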